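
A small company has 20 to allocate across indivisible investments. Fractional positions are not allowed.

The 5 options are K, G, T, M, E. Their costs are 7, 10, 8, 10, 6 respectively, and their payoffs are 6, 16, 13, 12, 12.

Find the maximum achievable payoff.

29

This is a 0-1 knapsack instance.
Allowing fractional choices, the relaxed optimum would be about 34.6, but investments are indivisible.
G + E: cost 10 + 6 = 16 ≤ 20, payoff 16 + 12 = 28.
G + T: cost 10 + 8 = 18 ≤ 20, payoff 16 + 13 = 29.
G + M: cost 10 + 10 = 20 ≤ 20, payoff 16 + 12 = 28.
Best is G and T with total payoff 29.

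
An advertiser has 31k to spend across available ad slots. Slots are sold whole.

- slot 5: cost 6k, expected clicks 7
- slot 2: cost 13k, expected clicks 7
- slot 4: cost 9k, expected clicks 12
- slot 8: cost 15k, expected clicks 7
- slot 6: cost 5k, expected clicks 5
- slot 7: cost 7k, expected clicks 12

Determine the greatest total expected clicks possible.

Take slot 5, slot 4, slot 6, and slot 7: cost 6 + 9 + 5 + 7 = 27 ≤ 31, expected clicks 7 + 12 + 5 + 12 = 36.
No other feasible combination does better.

36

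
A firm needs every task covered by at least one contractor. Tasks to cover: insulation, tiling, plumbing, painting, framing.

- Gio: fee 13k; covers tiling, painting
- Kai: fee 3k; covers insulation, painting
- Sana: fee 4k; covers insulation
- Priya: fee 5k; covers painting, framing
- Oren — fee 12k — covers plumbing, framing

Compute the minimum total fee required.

28

The greedy cost-per-new-task heuristic would pick Kai, Priya, Oren, and Gio for 33, but a cheaper cover exists.
Choose Gio, Kai, and Oren: together they cover insulation, tiling, plumbing, painting, framing — every task.
Total fee: 13 + 3 + 12 = 28.
No cover costs less than 28.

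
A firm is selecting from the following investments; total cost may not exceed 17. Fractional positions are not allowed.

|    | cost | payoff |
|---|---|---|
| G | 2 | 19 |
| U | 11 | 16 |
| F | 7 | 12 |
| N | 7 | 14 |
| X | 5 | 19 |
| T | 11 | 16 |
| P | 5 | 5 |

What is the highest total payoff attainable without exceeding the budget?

52

Allowing fractional choices, the relaxed optimum would be about 57.1, but investments are indivisible.
G + F + N: cost 2 + 7 + 7 = 16 ≤ 17, payoff 19 + 12 + 14 = 45.
G + N + X: cost 2 + 7 + 5 = 14 ≤ 17, payoff 19 + 14 + 19 = 52.
G + F + X: cost 2 + 7 + 5 = 14 ≤ 17, payoff 19 + 12 + 19 = 50.
Best is G, N, and X with total payoff 52.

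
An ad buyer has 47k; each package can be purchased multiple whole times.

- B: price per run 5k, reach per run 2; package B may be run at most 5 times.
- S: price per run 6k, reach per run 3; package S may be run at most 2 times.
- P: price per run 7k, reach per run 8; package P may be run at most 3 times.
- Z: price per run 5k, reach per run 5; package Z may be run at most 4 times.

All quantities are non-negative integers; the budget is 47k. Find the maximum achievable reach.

47

1×B, 3×P, and 4×Z: price 46 ≤ 47, reach 1·2 + 3·8 + 4·5 = 46.
1×S, 3×P, and 4×Z: price 47 ≤ 47, reach 1·3 + 3·8 + 4·5 = 47.
Best is 47.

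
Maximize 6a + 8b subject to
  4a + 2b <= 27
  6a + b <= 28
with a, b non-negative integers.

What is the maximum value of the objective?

Relaxing integrality, the LP optimum is 108.00 at (a,b) = (0, 13.5), which is not an integer point.
(a,b)=(0,13): 4·0+2·13=26≤27, 6·0+1·13=13≤28, objective 104.
(a,b)=(0,12): 4·0+2·12=24≤27, 6·0+1·12=12≤28, objective 96.
The best lattice point is (0,13), giving 104.

104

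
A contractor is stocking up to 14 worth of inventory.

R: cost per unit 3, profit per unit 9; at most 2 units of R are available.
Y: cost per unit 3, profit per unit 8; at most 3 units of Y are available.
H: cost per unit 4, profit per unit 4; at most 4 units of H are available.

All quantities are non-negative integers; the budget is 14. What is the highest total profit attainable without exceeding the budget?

34

R has the best ratio (9/3); taking only R gives at most 2×9 = 18 (stopped by the supply cap of 2).
Mixing does better — 2×R and 2×Y: cost 12 ≤ 14, profit 2·9 + 2·8 = 34.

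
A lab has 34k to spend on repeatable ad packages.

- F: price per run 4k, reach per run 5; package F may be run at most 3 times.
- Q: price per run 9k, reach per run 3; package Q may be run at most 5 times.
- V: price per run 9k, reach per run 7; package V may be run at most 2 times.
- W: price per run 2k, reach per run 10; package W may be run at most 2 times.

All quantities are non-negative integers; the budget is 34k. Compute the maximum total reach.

W has the best ratio (10/2); taking only W gives at most 2×10 = 20 (stopped by the supply cap of 2).
Mixing does better — 3×F, 2×V, and 2×W: price 34 ≤ 34, reach 3·5 + 2·7 + 2·10 = 49.

49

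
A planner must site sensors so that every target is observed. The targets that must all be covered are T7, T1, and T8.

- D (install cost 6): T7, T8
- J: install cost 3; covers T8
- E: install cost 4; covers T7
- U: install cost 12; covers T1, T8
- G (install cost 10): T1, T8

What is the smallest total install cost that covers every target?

Choose E and G: together they cover T7, T1, T8 — every target.
Total install cost: 4 + 10 = 14.

14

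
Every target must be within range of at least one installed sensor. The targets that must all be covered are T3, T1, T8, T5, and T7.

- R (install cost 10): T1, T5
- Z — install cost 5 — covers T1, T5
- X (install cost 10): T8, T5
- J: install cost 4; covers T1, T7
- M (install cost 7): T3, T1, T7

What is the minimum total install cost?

This is a weighted set-cover instance.
The greedy cost-per-new-target heuristic would pick J, Z, M, and X for 26, but a cheaper cover exists.
Choose X and M: together they cover T3, T1, T8, T5, T7 — every target.
Total install cost: 10 + 7 = 17.
No cover costs less than 17.

17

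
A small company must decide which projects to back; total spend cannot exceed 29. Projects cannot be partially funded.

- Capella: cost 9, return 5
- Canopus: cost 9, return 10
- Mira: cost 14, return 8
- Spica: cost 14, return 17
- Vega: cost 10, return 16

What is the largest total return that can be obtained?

Take Spica and Vega: cost 14 + 10 = 24 ≤ 29, return 17 + 16 = 33.
No other feasible combination does better.

33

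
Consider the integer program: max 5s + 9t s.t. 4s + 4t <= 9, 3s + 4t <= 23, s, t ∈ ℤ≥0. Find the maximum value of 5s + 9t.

Relaxing integrality, the LP optimum is 20.25 at (s,t) = (0, 2.25), which is not an integer point.
(s,t)=(0,2): 4·0+4·2=8≤9, 3·0+4·2=8≤23, objective 18.
(s,t)=(1,1): 4·1+4·1=8≤9, 3·1+4·1=7≤23, objective 14.
Maximum is 18 at (s,t)=(0,2).

18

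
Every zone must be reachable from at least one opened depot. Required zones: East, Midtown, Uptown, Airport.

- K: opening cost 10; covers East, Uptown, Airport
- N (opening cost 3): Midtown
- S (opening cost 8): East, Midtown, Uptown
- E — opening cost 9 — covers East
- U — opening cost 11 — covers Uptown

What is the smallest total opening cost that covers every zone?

Choose K and N: together they cover East, Midtown, Uptown, Airport — every zone.
Total opening cost: 10 + 3 = 13.

13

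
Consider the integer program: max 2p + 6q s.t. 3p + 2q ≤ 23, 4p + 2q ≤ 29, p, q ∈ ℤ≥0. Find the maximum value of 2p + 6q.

66

The continuous relaxation peaks at (0, 11.5) with value 69.00; rounding to a feasible lattice point costs some objective.
(p,q)=(0,11): 3·0+2·11=22≤23, 4·0+2·11=22≤29, objective 66.
(p,q)=(1,10): 3·1+2·10=23≤23, 4·1+2·10=24≤29, objective 62.
(p,q)=(0,10): 3·0+2·10=20≤23, 4·0+2·10=20≤29, objective 60.
No feasible integer point exceeds 66.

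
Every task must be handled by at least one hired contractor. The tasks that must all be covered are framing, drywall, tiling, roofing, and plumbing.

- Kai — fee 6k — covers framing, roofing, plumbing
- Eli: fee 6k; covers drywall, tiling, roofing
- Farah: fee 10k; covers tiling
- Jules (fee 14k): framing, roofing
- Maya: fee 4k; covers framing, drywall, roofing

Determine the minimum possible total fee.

Choose Kai and Eli: together they cover framing, drywall, tiling, roofing, plumbing — every task.
Total fee: 6 + 6 = 12.

12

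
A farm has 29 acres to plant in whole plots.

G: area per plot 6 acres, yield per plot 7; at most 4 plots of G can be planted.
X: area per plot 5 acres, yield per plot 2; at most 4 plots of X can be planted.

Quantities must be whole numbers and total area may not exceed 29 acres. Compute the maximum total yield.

This is a bounded integer knapsack.
G has the best ratio (7/6); taking only G gives at most 4×7 = 28 (stopped by the area limit).
Mixing does better — 4×G and 1×X: area 29 ≤ 29, yield 4·7 + 1·2 = 30.

30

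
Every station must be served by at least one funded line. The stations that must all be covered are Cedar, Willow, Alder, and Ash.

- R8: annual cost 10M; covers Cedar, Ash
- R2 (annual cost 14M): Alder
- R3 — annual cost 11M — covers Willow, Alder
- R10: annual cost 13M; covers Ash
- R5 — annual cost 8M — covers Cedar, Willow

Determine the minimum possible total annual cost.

The greedy cost-per-new-station heuristic would pick R5, R8, and R3 for 29, but a cheaper cover exists.
Choose R8 and R3: together they cover Cedar, Willow, Alder, Ash — every station.
Total annual cost: 10 + 11 = 21.
No cover costs less than 21.

21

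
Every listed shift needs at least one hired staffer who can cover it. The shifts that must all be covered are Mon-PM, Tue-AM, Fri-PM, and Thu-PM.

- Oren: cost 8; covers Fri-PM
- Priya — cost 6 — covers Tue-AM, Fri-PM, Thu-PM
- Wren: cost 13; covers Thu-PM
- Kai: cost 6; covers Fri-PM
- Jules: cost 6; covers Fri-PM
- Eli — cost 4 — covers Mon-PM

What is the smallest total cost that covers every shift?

Choose Priya and Eli: together they cover Mon-PM, Tue-AM, Fri-PM, Thu-PM — every shift.
Total cost: 6 + 4 = 10.
No cover costs less than 10.

10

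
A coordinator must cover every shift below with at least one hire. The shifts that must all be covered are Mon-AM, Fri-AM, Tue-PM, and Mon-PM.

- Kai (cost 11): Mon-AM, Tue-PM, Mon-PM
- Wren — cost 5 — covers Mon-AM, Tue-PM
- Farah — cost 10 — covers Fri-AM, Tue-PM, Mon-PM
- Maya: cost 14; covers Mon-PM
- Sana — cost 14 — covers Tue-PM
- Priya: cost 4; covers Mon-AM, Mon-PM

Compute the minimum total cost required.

14

The greedy cost-per-new-shift heuristic would pick Priya, Wren, and Farah for 19, but a cheaper cover exists.
Choose Farah and Priya: together they cover Mon-AM, Fri-AM, Tue-PM, Mon-PM — every shift.
Total cost: 10 + 4 = 14.
No cover costs less than 14.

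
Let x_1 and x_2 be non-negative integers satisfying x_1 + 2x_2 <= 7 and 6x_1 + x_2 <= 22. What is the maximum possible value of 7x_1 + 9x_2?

(x_1,x_2)=(3,2) is feasible, giving 39.
(x_1,x_2)=(2,2) is feasible, giving 32.
(x_1,x_2)=(3,1) is feasible, giving 30.
No feasible integer point exceeds 39.

39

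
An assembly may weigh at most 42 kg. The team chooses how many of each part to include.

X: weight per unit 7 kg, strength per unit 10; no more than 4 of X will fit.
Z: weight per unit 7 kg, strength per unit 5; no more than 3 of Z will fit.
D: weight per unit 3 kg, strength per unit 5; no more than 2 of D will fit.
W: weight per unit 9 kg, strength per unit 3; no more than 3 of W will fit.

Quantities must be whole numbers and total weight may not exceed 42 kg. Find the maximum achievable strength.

This is a bounded integer knapsack.
D has the best ratio (5/3); taking only D gives at most 2×5 = 10 (stopped by the supply cap of 2).
Mixing does better — 4×X, 1×Z, and 2×D: weight 41 ≤ 42, strength 4·10 + 1·5 + 2·5 = 55.

55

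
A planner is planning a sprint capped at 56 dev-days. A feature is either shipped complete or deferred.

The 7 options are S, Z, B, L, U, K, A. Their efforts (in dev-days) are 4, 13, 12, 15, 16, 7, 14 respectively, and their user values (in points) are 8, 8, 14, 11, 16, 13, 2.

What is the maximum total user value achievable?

62

S + B + L + U + K: effort 4 + 12 + 15 + 16 + 7 = 54 ≤ 56, user value 8 + 14 + 11 + 16 + 13 = 62.
S + Z + B + U + K: effort 4 + 13 + 12 + 16 + 7 = 52 ≤ 56, user value 8 + 8 + 14 + 16 + 13 = 59.
Best is S, B, L, U, and K with total user value 62.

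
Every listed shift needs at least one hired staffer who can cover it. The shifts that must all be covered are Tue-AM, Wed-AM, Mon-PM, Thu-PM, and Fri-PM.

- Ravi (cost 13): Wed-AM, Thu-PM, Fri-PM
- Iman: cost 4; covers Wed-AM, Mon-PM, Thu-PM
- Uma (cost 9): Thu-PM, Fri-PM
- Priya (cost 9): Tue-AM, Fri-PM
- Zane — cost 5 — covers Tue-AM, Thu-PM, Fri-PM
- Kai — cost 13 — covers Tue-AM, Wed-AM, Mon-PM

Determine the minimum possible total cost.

9

Choose Iman and Zane: together they cover Tue-AM, Wed-AM, Mon-PM, Thu-PM, Fri-PM — every shift.
Total cost: 4 + 5 = 9.
No cover costs less than 9.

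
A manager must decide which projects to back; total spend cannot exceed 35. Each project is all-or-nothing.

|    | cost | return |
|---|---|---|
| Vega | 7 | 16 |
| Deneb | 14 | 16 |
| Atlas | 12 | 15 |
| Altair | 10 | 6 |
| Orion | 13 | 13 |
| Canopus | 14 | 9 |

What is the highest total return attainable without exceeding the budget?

Vega + Deneb + Orion: cost 7 + 14 + 13 = 34 ≤ 35, return 16 + 16 + 13 = 45.
Vega + Deneb + Atlas: cost 7 + 14 + 12 = 33 ≤ 35, return 16 + 16 + 15 = 47.
Best is Vega, Deneb, and Atlas with total return 47.

47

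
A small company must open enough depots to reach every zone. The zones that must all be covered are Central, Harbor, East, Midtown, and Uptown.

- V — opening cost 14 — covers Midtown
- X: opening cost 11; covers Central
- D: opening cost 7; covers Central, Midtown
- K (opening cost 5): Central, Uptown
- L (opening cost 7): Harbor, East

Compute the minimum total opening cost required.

Choose D, K, and L: together they cover Central, Harbor, East, Midtown, Uptown — every zone.
Total opening cost: 7 + 5 + 7 = 19.
No cover costs less than 19.

19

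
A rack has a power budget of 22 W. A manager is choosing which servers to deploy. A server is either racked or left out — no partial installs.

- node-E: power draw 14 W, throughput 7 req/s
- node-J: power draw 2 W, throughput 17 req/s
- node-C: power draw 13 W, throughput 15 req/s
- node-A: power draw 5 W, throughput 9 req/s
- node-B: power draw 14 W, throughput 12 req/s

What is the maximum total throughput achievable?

This is an integer program with binary decision variables.
Allowing fractional choices, the relaxed optimum would be about 42.7, but servers are indivisible.
node-J + node-A + node-B: power draw 2 + 5 + 14 = 21 ≤ 22, throughput 17 + 9 + 12 = 38.
node-J + node-C + node-A: power draw 2 + 13 + 5 = 20 ≤ 22, throughput 17 + 15 + 9 = 41.
node-E + node-J + node-A: power draw 14 + 2 + 5 = 21 ≤ 22, throughput 7 + 17 + 9 = 33.
Best is node-J, node-C, and node-A with total throughput 41.

41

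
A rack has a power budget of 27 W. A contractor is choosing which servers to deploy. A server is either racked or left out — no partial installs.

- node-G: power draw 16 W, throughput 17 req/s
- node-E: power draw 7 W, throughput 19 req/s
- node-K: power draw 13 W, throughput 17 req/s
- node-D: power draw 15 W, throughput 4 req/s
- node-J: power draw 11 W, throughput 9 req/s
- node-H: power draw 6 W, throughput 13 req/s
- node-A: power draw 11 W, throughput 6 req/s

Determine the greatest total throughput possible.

node-E + node-K + node-H: power draw 7 + 13 + 6 = 26 ≤ 27, throughput 19 + 17 + 13 = 49.
node-E + node-J + node-H: power draw 7 + 11 + 6 = 24 ≤ 27, throughput 19 + 9 + 13 = 41.
Best is node-E, node-K, and node-H with total throughput 49.

49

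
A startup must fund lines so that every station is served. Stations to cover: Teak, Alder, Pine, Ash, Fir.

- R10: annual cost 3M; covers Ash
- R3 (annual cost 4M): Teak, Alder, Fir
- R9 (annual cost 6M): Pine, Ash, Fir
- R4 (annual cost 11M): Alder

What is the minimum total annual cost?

This is an integer covering problem.
Choose R3 and R9: together they cover Teak, Alder, Pine, Ash, Fir — every station.
Total annual cost: 4 + 6 = 10.

10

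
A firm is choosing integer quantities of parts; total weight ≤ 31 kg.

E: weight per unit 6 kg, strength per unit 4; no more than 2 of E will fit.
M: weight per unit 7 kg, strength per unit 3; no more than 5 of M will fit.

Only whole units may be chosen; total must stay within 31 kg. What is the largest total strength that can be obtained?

2×E and 2×M: weight 26 ≤ 31, strength 2·4 + 2·3 = 14.
1×E and 3×M: weight 27 ≤ 31, strength 1·4 + 3·3 = 13.
Best is 14.

14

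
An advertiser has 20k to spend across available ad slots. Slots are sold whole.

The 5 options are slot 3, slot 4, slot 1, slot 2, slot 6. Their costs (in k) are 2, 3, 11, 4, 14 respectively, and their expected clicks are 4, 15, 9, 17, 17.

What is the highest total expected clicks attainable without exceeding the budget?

Allowing fractional choices, the relaxed optimum would be about 49.4, but ad slots are indivisible.
slot 3 + slot 2 + slot 6: cost 2 + 4 + 14 = 20 ≤ 20, expected clicks 4 + 17 + 17 = 38.
slot 4 + slot 1 + slot 2: cost 3 + 11 + 4 = 18 ≤ 20, expected clicks 15 + 9 + 17 = 41.
slot 3 + slot 4 + slot 1 + slot 2: cost 2 + 3 + 11 + 4 = 20 ≤ 20, expected clicks 4 + 15 + 9 + 17 = 45.
Best is slot 3, slot 4, slot 1, and slot 2 with total expected clicks 45.

45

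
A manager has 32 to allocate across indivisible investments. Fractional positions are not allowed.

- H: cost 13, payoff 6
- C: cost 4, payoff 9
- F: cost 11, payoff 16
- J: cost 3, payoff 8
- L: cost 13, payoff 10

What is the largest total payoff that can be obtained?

43

This is a 0-1 knapsack instance.
Take C, F, J, and L: cost 4 + 11 + 3 + 13 = 31 ≤ 32, payoff 9 + 16 + 8 + 10 = 43.
No other feasible combination does better.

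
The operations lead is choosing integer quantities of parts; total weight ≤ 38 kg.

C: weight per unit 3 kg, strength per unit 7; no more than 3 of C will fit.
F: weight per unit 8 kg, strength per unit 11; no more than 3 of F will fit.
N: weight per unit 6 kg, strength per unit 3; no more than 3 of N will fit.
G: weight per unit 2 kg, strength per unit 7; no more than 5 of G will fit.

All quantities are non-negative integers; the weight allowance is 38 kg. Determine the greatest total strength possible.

78

Take 3×C, 2×F, and 5×G: weight 35 ≤ 38, strength 3·7 + 2·11 + 5·7 = 78.
G has the best ratio (7/2) and is taken to its limit of 5; remaining capacity is filled optimally with the others.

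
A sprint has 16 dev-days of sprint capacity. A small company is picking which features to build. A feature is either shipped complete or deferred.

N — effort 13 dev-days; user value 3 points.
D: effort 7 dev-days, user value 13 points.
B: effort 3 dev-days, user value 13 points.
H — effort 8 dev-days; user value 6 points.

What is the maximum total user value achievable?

26

Treat it as a binary knapsack problem.
Allowing fractional choices, the relaxed optimum would be about 30.5, but features are indivisible.
B + H: effort 3 + 8 = 11 ≤ 16, user value 13 + 6 = 19.
D + H: effort 7 + 8 = 15 ≤ 16, user value 13 + 6 = 19.
D + B: effort 7 + 3 = 10 ≤ 16, user value 13 + 13 = 26.
Best is D and B with total user value 26.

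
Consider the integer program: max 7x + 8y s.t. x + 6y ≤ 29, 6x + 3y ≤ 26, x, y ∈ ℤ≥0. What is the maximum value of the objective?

(x,y)=(2,4): 1·2+6·4=26≤29, 6·2+3·4=24≤26, objective 46.
(x,y)=(1,4): 1·1+6·4=25≤29, 6·1+3·4=18≤26, objective 39.
The best lattice point is (2,4), giving 46.

46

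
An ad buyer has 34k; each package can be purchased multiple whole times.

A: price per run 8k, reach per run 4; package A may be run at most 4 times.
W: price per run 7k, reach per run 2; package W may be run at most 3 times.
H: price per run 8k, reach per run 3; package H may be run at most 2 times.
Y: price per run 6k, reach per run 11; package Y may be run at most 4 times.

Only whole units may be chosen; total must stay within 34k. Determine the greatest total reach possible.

1×H and 4×Y: price 32 ≤ 34, reach 1·3 + 4·11 = 47.
1×A and 4×Y: price 32 ≤ 34, reach 1·4 + 4·11 = 48.
Best is 48.

48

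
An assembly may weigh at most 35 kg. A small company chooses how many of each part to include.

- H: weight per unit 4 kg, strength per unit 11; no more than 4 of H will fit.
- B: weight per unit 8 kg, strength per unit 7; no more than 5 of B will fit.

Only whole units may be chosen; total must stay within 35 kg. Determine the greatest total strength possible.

58

H has the best ratio (11/4); taking only H gives at most 4×11 = 44 (stopped by the supply cap of 4).
Mixing does better — 4×H and 2×B: weight 32 ≤ 35, strength 4·11 + 2·7 = 58.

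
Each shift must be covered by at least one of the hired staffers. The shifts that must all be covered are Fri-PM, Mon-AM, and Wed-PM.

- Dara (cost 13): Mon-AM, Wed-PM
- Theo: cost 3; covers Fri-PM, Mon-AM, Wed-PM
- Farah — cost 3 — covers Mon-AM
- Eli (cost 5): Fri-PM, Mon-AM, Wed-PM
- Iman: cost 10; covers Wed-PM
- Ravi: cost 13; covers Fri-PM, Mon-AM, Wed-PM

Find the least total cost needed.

Theo alone covers Fri-PM, Mon-AM, Wed-PM — every shift.
Total cost: 3.
No cover costs less than 3.

3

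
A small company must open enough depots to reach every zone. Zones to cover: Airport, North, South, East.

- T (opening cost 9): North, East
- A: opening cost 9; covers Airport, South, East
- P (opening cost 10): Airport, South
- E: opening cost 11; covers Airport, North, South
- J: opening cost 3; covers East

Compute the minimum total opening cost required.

14

The greedy cost-per-new-zone heuristic would pick A and T for 18, but a cheaper cover exists.
Choose E and J: together they cover Airport, North, South, East — every zone.
Total opening cost: 11 + 3 = 14.
No cover costs less than 14.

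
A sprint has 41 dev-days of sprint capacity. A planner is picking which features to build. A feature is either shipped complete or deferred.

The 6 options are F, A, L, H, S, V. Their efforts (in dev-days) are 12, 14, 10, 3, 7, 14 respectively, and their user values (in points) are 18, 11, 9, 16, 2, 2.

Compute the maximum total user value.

Take F, A, L, and H: effort 12 + 14 + 10 + 3 = 39 ≤ 41, user value 18 + 11 + 9 + 16 = 54.
No other feasible combination does better.

54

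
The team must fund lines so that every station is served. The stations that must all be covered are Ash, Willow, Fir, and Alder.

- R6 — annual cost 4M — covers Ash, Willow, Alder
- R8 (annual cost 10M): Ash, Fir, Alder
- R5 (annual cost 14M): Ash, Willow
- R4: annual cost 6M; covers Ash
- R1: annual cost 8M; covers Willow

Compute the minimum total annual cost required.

Choose R6 and R8: together they cover Ash, Willow, Fir, Alder — every station.
Total annual cost: 4 + 10 = 14.
No cover costs less than 14.

14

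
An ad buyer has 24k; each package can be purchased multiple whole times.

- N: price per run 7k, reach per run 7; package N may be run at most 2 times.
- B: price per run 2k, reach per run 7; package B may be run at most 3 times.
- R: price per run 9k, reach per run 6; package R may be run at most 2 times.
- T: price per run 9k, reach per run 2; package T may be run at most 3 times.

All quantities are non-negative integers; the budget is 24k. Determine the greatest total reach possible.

1×N, 3×B, and 1×R: price 22 ≤ 24, reach 1·7 + 3·7 + 1·6 = 34.
2×N and 3×B: price 20 ≤ 24, reach 2·7 + 3·7 = 35.
Best is 35.

35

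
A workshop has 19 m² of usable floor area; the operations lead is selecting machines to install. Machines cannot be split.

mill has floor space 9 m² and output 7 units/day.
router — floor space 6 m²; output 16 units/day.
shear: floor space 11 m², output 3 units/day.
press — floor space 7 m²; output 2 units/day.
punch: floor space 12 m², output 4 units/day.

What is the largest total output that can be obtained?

router + shear: floor space 6 + 11 = 17 ≤ 19, output 16 + 3 = 19.
router + punch: floor space 6 + 12 = 18 ≤ 19, output 16 + 4 = 20.
mill + router: floor space 9 + 6 = 15 ≤ 19, output 7 + 16 = 23.
Best is mill and router with total output 23.

23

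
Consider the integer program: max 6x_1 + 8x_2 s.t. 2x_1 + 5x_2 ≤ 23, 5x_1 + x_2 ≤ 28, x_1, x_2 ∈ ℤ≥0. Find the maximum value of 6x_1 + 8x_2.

48

The continuous relaxation peaks at (5.09, 2.57) with value 51.04; rounding to a feasible lattice point costs some objective.
(x_1,x_2)=(4,3) is feasible, giving 48.
(x_1,x_2)=(5,2) is feasible, giving 46.
No feasible integer point exceeds 48.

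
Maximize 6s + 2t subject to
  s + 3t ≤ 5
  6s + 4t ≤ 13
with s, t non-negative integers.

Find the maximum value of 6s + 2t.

Relaxing integrality, the LP optimum is 13.00 at (s,t) = (2.17, 0), which is not an integer point.
(s,t)=(2,0): 1·2+3·0=2≤5, 6·2+4·0=12≤13, objective 12.
(s,t)=(1,1): 1·1+3·1=4≤5, 6·1+4·1=10≤13, objective 8.
(s,t)=(1,0): 1·1+3·0=1≤5, 6·1+4·0=6≤13, objective 6.
No feasible integer point exceeds 12.

12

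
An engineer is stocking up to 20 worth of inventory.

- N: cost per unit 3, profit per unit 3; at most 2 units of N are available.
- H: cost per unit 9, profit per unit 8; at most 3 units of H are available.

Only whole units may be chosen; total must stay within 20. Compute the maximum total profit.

16

N has the best ratio (3/3); taking only N gives at most 2×3 = 6 (stopped by the supply cap of 2).
Mixing does better — 2×H: cost 18 ≤ 20, profit 2·8 = 16.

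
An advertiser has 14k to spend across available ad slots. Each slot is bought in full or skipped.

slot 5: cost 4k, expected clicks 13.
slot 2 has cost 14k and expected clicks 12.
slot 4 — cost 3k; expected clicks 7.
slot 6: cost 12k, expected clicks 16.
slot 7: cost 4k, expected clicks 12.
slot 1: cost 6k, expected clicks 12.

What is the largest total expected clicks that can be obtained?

37

This is a 0-1 knapsack instance.
Allowing fractional choices, the relaxed optimum would be about 38.0, but ad slots are indivisible.
slot 5 + slot 7 + slot 1: cost 4 + 4 + 6 = 14 ≤ 14, expected clicks 13 + 12 + 12 = 37.
slot 5 + slot 4 + slot 7: cost 4 + 3 + 4 = 11 ≤ 14, expected clicks 13 + 7 + 12 = 32.
Best is slot 5, slot 7, and slot 1 with total expected clicks 37.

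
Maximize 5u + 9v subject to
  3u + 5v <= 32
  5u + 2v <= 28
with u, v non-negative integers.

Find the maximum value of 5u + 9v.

56

(u,v)=(4,4) is feasible, giving 56.
(u,v)=(0,6) is feasible, giving 54.
(u,v)=(3,4) is feasible, giving 51.
No feasible integer point exceeds 56.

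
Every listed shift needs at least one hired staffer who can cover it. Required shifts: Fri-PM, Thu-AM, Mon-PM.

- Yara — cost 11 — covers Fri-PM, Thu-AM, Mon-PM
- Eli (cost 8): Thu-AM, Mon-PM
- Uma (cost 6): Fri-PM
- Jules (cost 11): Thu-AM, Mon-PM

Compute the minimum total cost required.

Yara alone covers Fri-PM, Thu-AM, Mon-PM — every shift.
Total cost: 11.
No cover costs less than 11.

11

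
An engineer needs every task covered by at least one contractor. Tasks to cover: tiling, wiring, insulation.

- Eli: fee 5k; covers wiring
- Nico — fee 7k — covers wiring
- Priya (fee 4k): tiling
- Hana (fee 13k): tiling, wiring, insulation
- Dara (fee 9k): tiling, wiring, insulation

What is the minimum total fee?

Dara alone covers tiling, wiring, insulation — every task.
Total fee: 9.
No cover costs less than 9.

9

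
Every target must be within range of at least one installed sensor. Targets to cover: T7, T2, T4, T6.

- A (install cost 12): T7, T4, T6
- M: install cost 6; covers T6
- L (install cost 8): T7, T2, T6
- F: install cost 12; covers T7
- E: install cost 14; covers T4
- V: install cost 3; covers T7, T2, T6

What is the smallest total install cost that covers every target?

15

This is an integer covering problem.
Choose A and V: together they cover T7, T2, T4, T6 — every target.
Total install cost: 12 + 3 = 15.
No cover costs less than 15.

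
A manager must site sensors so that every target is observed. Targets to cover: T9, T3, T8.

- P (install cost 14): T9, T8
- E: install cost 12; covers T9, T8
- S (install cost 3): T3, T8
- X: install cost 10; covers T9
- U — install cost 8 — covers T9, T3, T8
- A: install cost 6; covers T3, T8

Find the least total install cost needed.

8

U alone covers T9, T3, T8 — every target.
Total install cost: 8.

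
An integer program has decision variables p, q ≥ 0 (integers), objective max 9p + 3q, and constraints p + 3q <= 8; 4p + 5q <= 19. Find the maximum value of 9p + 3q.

(p,q)=(4,0): 1·4+3·0=4≤8, 4·4+5·0=16≤19, objective 36.
(p,q)=(3,1): 1·3+3·1=6≤8, 4·3+5·1=17≤19, objective 30.
(p,q)=(3,0): 1·3+3·0=3≤8, 4·3+5·0=12≤19, objective 27.
The best lattice point is (4,0), giving 36.

36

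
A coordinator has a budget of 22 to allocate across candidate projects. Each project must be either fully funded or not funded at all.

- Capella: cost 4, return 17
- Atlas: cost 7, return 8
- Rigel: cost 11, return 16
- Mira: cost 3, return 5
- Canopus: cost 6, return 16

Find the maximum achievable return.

Treat it as a binary knapsack problem.
Allowing fractional choices, the relaxed optimum would be about 51.1, but projects are indivisible.
Capella + Atlas + Mira + Canopus: cost 4 + 7 + 3 + 6 = 20 ≤ 22, return 17 + 8 + 5 + 16 = 46.
Capella + Rigel + Canopus: cost 4 + 11 + 6 = 21 ≤ 22, return 17 + 16 + 16 = 49.
Best is Capella, Rigel, and Canopus with total return 49.

49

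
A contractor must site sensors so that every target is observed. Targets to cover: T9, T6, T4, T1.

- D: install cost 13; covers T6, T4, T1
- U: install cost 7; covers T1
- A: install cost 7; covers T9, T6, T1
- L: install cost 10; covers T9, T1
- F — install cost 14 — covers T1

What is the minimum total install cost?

Choose D and A: together they cover T9, T6, T4, T1 — every target.
Total install cost: 13 + 7 = 20.

20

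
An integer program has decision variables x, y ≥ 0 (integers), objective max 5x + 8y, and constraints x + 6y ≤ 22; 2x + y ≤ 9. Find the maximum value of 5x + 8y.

39

Relaxing integrality, the LP optimum is 40.00 at (x,y) = (2.91, 3.18), which is not an integer point.
(x,y)=(3,3): 1·3+6·3=21≤22, 2·3+1·3=9≤9, objective 39.
(x,y)=(2,3): 1·2+6·3=20≤22, 2·2+1·3=7≤9, objective 34.
(x,y)=(3,2): 1·3+6·2=15≤22, 2·3+1·2=8≤9, objective 31.
No feasible integer point exceeds 39.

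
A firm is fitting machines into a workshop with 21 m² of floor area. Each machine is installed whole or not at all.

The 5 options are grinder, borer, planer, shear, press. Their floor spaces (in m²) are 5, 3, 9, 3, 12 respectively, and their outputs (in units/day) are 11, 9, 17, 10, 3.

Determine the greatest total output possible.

grinder + planer + shear: floor space 5 + 9 + 3 = 17 ≤ 21, output 11 + 17 + 10 = 38.
grinder + borer + planer + shear: floor space 5 + 3 + 9 + 3 = 20 ≤ 21, output 11 + 9 + 17 + 10 = 47.
Best is grinder, borer, planer, and shear with total output 47.

47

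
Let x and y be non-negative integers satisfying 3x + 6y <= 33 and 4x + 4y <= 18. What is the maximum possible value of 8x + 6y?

32

The continuous relaxation peaks at (4.5, 0) with value 36.00; rounding to a feasible lattice point costs some objective.
(x,y)=(4,0): 3·4+6·0=12≤33, 4·4+4·0=16≤18, objective 32.
(x,y)=(3,1): 3·3+6·1=15≤33, 4·3+4·1=16≤18, objective 30.
(x,y)=(3,0): 3·3+6·0=9≤33, 4·3+4·0=12≤18, objective 24.
No feasible integer point exceeds 32.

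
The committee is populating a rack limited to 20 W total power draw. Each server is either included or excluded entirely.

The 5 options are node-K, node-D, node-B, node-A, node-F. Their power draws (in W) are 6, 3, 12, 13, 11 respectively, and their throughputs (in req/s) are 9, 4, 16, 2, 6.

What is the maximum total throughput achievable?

Allowing fractional choices, the relaxed optimum would be about 27.7, but servers are indivisible.
node-K + node-B: power draw 6 + 12 = 18 ≤ 20, throughput 9 + 16 = 25.
node-D + node-B: power draw 3 + 12 = 15 ≤ 20, throughput 4 + 16 = 20.
Best is node-K and node-B with total throughput 25.

25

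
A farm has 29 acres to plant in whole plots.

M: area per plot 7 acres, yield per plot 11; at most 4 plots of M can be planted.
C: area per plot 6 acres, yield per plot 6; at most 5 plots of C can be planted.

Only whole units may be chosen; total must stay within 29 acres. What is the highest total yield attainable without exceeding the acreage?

44

M has the best ratio (11/7); taking only M gives at most 4×11 = 44 (stopped by the area limit).
Optimal: 4×M: area 28 ≤ 29, yield 4·11 = 44.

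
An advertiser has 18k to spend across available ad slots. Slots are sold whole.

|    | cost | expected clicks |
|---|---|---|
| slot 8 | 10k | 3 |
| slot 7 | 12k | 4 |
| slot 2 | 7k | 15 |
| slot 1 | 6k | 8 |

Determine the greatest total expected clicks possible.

This is an integer program with binary decision variables.
slot 2 + slot 1: cost 7 + 6 = 13 ≤ 18, expected clicks 15 + 8 = 23.
slot 8 + slot 2: cost 10 + 7 = 17 ≤ 18, expected clicks 3 + 15 = 18.
Best is slot 2 and slot 1 with total expected clicks 23.

23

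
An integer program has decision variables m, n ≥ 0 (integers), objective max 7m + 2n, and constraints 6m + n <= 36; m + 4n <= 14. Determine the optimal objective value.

42

Relaxing integrality, the LP optimum is 43.74 at (m,n) = (5.65, 2.09), which is not an integer point.
(m,n)=(6,0): 6·6+1·0=36≤36, 1·6+4·0=6≤14, objective 42.
(m,n)=(5,2): 6·5+1·2=32≤36, 1·5+4·2=13≤14, objective 39.
Maximum is 42 at (m,n)=(6,0).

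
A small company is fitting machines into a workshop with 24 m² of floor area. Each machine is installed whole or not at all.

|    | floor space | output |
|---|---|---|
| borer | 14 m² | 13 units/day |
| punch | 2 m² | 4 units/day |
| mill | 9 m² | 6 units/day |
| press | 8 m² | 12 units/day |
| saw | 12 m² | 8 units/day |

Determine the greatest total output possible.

29

Take borer, punch, and press: floor space 14 + 2 + 8 = 24 ≤ 24, output 13 + 4 + 12 = 29.
No other feasible combination does better.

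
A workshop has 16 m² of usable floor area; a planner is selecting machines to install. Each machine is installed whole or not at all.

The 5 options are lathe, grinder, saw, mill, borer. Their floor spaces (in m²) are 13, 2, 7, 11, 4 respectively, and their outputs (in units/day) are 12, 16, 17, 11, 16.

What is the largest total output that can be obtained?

This is a 0-1 knapsack instance.
Allowing fractional choices, the relaxed optimum would be about 52.0, but machines are indivisible.
grinder + saw + borer: floor space 2 + 7 + 4 = 13 ≤ 16, output 16 + 17 + 16 = 49.
saw + borer: floor space 7 + 4 = 11 ≤ 16, output 17 + 16 = 33.
grinder + saw: floor space 2 + 7 = 9 ≤ 16, output 16 + 17 = 33.
Best is grinder, saw, and borer with total output 49.

49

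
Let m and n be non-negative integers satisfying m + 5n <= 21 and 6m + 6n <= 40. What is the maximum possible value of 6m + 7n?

39

(m,n)=(3,3): 1·3+5·3=18≤21, 6·3+6·3=36≤40, objective 39.
(m,n)=(4,2): 1·4+5·2=14≤21, 6·4+6·2=36≤40, objective 38.
(m,n)=(2,3): 1·2+5·3=17≤21, 6·2+6·3=30≤40, objective 33.
No feasible integer point exceeds 39.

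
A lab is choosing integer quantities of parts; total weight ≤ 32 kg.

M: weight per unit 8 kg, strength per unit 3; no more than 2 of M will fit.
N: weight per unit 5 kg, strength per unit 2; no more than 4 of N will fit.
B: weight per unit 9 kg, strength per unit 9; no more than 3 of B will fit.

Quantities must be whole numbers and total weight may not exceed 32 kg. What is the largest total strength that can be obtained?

29

B has the best ratio (9/9); taking only B gives at most 3×9 = 27 (stopped by the weight limit).
Mixing does better — 1×N and 3×B: weight 32 ≤ 32, strength 1·2 + 3·9 = 29.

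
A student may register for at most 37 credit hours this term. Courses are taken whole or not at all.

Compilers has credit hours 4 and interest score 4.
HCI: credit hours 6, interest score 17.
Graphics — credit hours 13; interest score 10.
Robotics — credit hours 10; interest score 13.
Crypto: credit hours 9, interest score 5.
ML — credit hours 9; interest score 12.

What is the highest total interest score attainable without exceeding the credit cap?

47

This is a 0-1 knapsack instance.
Take HCI, Robotics, Crypto, and ML: credit hours 6 + 10 + 9 + 9 = 34 ≤ 37, interest score 17 + 13 + 5 + 12 = 47.
No other feasible combination does better.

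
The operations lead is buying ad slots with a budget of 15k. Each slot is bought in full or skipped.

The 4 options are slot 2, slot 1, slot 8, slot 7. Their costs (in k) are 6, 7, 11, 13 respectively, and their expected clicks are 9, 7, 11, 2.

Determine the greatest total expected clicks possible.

Allowing fractional choices, the relaxed optimum would be about 18.0, but ad slots are indivisible.
slot 2: cost 6 ≤ 15, expected clicks 9.
slot 8: cost 11 ≤ 15, expected clicks 11.
slot 2 + slot 1: cost 6 + 7 = 13 ≤ 15, expected clicks 9 + 7 = 16.
Best is slot 2 and slot 1 with total expected clicks 16.

16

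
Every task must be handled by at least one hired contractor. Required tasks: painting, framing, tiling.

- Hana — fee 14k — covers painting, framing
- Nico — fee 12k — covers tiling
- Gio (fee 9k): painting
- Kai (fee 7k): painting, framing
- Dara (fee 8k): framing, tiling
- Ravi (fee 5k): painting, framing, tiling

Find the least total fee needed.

This is an integer covering problem.
Ravi alone covers painting, framing, tiling — every task.
Total fee: 5.
No cover costs less than 5.

5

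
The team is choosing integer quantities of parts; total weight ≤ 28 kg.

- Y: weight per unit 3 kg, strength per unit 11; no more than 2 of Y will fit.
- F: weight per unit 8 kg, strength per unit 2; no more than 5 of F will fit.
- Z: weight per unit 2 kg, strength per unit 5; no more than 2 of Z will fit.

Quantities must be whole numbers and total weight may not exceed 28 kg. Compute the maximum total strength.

Take 2×Y, 2×F, and 2×Z: weight 26 ≤ 28, strength 2·11 + 2·2 + 2·5 = 36.
Y has the best ratio (11/3) and is taken to its limit of 2; remaining capacity is filled optimally with the others.

36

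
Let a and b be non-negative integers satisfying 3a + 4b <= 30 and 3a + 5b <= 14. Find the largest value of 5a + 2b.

(a,b)=(4,0) is feasible, giving 20.
(a,b)=(3,1) is feasible, giving 17.
Maximum is 20 at (a,b)=(4,0).

20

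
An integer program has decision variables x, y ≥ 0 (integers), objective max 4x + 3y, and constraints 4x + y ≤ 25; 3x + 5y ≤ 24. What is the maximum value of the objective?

27

The continuous relaxation peaks at (5.94, 1.24) with value 27.47; rounding to a feasible lattice point costs some objective.
(x,y)=(6,1): 4·6+1·1=25≤25, 3·6+5·1=23≤24, objective 27.
(x,y)=(6,0): 4·6+1·0=24≤25, 3·6+5·0=18≤24, objective 24.
(x,y)=(5,1): 4·5+1·1=21≤25, 3·5+5·1=20≤24, objective 23.
No feasible integer point exceeds 27.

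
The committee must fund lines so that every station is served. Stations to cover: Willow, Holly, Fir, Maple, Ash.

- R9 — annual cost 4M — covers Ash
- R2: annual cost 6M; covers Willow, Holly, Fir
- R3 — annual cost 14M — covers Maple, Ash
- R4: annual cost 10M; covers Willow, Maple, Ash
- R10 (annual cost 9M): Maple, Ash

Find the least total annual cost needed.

15

The greedy cost-per-new-station heuristic would pick R2, R9, and R10 for 19, but a cheaper cover exists.
Choose R2 and R10: together they cover Willow, Holly, Fir, Maple, Ash — every station.
Total annual cost: 6 + 9 = 15.
No cover costs less than 15.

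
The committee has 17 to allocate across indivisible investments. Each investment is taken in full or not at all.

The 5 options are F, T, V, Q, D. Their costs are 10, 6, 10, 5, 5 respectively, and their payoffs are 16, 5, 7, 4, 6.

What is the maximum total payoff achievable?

F + T: cost 10 + 6 = 16 ≤ 17, payoff 16 + 5 = 21.
F + Q: cost 10 + 5 = 15 ≤ 17, payoff 16 + 4 = 20.
F + D: cost 10 + 5 = 15 ≤ 17, payoff 16 + 6 = 22.
Best is F and D with total payoff 22.

22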